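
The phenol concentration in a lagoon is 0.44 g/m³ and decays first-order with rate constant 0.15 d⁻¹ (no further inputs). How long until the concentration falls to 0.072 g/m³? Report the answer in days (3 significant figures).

t = ln(C₀/C)/k = ln(0.44/0.072)/0.15 = 1.81/0.15 = 12.07 d.

12.1 d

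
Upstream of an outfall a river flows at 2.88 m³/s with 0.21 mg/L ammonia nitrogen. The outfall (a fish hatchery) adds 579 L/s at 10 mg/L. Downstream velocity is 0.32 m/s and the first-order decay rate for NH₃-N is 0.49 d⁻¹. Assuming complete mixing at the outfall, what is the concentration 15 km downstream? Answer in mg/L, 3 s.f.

579 L/s = 0.579 m³/s.
After complete mixing, C₀ = (0.579·10 + 2.88·0.21) / 3.459 = 1.849 mg/L.
Travel time t = 1.5e+04 m / 0.32 m/s = 4.688e+04 s = 0.5425 d.
C = 1.849·exp(−0.49·0.5425) = 1.849·0.7666 = 1.417 mg/L.

1.42 mg/L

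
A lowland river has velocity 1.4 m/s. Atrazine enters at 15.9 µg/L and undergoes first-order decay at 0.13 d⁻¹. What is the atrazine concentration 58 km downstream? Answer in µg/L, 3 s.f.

14.9 µg/L

Travel time t = 58 km / 1.4 m/s = 5.8e+04/1.4 = 4.143e+04 s = 0.4795 d.
First-order decay: C = 15.9·exp(−0.13·0.4795) = 15.9·0.9396 = 14.94 µg/L.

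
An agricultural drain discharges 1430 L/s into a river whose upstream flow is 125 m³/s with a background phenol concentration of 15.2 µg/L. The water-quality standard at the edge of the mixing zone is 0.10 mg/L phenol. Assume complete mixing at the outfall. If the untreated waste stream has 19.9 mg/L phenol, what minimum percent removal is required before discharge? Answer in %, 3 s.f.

62.2 %

1430 L/s = 1.43 m³/s.
15.2 µg/L = 0.0152 mg/L.
Mass balance: 0.1·126.4 = 1.43·Cₑ + 125·0.0152.
Cₑ = (12.64 − 1.9) / 1.43 = 7.513 mg/L.
Required removal = 1 − 7.513/19.9 = 62.25 %.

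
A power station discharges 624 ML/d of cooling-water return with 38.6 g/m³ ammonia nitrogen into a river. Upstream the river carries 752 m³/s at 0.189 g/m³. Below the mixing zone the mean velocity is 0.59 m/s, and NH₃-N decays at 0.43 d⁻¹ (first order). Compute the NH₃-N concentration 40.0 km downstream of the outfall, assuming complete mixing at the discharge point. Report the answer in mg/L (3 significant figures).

624 ML/d = 7.222 m³/s.
After complete mixing, C₀ = (7.222·38.6 + 752·0.189) / 759.2 = 0.5544 mg/L.
Travel time t = 4e+04 m / 0.59 m/s = 6.78e+04 s = 0.7847 d.
C = 0.5544·exp(−0.43·0.7847) = 0.5544·0.7136 = 0.3956 mg/L.

0.396 mg/L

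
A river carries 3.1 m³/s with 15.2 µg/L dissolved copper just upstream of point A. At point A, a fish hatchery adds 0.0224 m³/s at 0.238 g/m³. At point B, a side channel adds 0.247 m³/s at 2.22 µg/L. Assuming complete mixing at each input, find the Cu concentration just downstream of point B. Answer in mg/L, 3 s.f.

15.2 µg/L = 0.0152 mg/L.
After input A: C = (3.1·0.0152 + 0.0224·0.238) / 3.122 = 0.0168 mg/L.
2.22 µg/L = 0.00222 mg/L.
After input B: C = (3.122·0.0168 + 0.247·0.00222) / 3.369 = 0.01573 mg/L.

0.0157 mg/L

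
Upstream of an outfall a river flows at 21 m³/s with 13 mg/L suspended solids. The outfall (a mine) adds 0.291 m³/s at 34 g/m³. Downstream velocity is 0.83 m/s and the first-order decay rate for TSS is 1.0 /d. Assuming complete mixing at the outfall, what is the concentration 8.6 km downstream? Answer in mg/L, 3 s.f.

After complete mixing, C₀ = (0.291·34 + 21·13) / 21.29 = 13.29 mg/L.
Travel time t = 8600 m / 0.83 m/s = 1.036e+04 s = 0.1199 d.
C = 13.29·exp(−1.0·0.1199) = 13.29·0.887 = 11.79 mg/L.

11.8 mg/L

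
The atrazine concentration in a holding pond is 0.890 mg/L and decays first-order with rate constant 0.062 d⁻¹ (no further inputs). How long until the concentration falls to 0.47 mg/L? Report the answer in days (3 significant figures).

t = ln(C₀/C)/k = ln(0.890/0.47)/0.062 = 0.6385/0.062 = 10.3 d.

10.3 d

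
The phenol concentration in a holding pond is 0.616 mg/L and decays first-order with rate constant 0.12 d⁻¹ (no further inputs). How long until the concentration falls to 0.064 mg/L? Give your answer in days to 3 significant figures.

18.9 d

t = ln(C₀/C)/k = ln(0.616/0.064)/0.12 = 2.264/0.12 = 18.87 d.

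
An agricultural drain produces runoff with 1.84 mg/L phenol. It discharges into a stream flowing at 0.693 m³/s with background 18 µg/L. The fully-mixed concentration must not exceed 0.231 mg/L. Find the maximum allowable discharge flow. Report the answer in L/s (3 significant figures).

18 µg/L = 0.018 mg/L.
Mass balance at complete mixing: C_std·(Q_w + Q_r) = Q_w·C_e + Q_r·C_b.
Rearranging, Q_w = Q_r·(C_std − C_b)/(C_e − C_std) = 0.693·(0.231 − 0.018) / (1.84 − 0.231) = 0.09174 m³/s.
= 91.74 L/s.

91.7 L/s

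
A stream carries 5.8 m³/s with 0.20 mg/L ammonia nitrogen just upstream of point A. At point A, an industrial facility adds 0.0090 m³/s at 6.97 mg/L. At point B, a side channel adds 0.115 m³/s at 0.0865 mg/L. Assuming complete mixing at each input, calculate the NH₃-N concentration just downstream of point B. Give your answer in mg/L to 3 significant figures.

After input A: C = (5.8·0.2 + 0.009·6.97) / 5.809 = 0.2105 mg/L.
After input B: C = (5.809·0.2105 + 0.115·0.0865) / 5.924 = 0.2081 mg/L.

0.208 mg/L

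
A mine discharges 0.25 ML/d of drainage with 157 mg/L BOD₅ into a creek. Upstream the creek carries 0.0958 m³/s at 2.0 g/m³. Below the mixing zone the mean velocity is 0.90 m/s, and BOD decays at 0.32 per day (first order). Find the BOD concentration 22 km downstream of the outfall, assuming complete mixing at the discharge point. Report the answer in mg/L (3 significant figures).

0.25 ML/d = 0.002894 m³/s.
After complete mixing, C₀ = (0.002894·157 + 0.0958·2) / 0.09869 = 6.544 mg/L.
Travel time t = 2.2e+04 m / 0.90 m/s = 2.444e+04 s = 0.2829 d.
C = 6.544·exp(−0.32·0.2829) = 6.544·0.9134 = 5.978 mg/L.

5.98 mg/L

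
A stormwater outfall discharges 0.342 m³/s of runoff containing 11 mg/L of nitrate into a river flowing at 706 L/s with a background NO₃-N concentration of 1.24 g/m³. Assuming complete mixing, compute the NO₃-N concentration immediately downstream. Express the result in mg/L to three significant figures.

4.43 mg/L

706 L/s = 0.706 m³/s.
By mass balance at complete mixing, C = (0.342·11 + 0.706·1.24) / (0.342 + 0.706) = 4.637/1.048 = 4.425 mg/L.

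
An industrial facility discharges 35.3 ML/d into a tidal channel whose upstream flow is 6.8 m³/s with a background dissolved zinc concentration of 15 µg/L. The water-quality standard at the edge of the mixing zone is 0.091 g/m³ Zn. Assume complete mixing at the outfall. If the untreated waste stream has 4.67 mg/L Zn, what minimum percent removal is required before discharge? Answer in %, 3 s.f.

71.0 %

35.3 ML/d = 0.4086 m³/s.
15 µg/L = 0.015 mg/L.
Mass balance: 0.091·7.209 = 0.4086·Cₑ + 6.8·0.015.
Cₑ = (0.656 − 0.102) / 0.4086 = 1.356 mg/L.
Required removal = 1 − 1.356/4.67 = 70.97 %.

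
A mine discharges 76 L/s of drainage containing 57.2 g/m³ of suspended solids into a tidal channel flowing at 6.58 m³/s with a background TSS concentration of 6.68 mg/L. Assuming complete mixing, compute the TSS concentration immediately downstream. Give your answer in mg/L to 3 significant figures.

76 L/s = 0.076 m³/s.
Flow-weighted mixing gives C = (0.076·57.2 + 6.58·6.68) / (0.076 + 6.58) = 48.3/6.656 = 7.257 mg/L.

7.26 mg/L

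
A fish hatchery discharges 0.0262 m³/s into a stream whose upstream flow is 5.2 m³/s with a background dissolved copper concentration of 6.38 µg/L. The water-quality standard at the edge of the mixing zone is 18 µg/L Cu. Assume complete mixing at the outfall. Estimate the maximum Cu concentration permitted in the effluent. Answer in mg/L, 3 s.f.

6.38 µg/L = 0.00638 mg/L.
18 µg/L = 0.018 mg/L.
Mass balance: 0.018·5.226 = 0.0262·Cₑ + 5.2·0.00638.
Cₑ = (0.09407 − 0.03318) / 0.0262 = 2.324 mg/L.

2.32 mg/L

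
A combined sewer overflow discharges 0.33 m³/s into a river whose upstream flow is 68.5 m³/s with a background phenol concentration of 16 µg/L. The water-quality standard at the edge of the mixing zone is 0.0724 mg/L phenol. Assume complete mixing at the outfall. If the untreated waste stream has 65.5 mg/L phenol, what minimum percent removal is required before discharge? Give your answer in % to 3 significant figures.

16 µg/L = 0.016 mg/L.
Mass balance: 0.0724·68.83 = 0.33·Cₑ + 68.5·0.016.
Cₑ = (4.983 − 1.096) / 0.33 = 11.78 mg/L.
Required removal = 1 − 11.78/65.5 = 82.02 %.

82.0 %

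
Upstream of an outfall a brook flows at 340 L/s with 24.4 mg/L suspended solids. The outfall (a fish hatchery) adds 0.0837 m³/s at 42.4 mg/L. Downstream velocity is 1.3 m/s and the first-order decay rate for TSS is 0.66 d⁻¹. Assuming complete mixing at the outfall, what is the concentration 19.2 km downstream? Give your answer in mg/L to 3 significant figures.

340 L/s = 0.34 m³/s.
After complete mixing, C₀ = (0.0837·42.4 + 0.34·24.4) / 0.4237 = 27.96 mg/L.
Travel time t = 1.92e+04 m / 1.3 m/s = 1.477e+04 s = 0.1709 d.
C = 27.96·exp(−0.66·0.1709) = 27.96·0.8933 = 24.97 mg/L.

25.0 mg/L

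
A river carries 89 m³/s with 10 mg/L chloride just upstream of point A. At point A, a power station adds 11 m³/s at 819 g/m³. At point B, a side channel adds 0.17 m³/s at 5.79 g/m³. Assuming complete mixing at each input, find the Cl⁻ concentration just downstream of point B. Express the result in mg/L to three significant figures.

After input A: C = (89·10 + 11·819) / 100 = 98.99 mg/L.
After input B: C = (100·98.99 + 0.17·5.79) / 100.2 = 98.83 mg/L.

98.8 mg/L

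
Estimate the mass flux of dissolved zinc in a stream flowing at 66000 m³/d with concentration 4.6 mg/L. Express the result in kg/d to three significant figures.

66000 m³/d = 0.7639 m³/s.
Mass flux = Q·C = 0.7639 m³/s × 4.6 g/m³ = 3.514 g/s.
= 3.514 g/s × 86.4 = 303.6 kg/d.

304 kg/d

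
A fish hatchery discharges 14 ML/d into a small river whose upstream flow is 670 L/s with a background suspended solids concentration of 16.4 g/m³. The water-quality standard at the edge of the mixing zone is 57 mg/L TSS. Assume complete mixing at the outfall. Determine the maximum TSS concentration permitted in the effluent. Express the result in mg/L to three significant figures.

14 ML/d = 0.162 m³/s.
670 L/s = 0.67 m³/s.
Mass balance: 57·0.832 = 0.162·Cₑ + 0.67·16.4.
Cₑ = (47.43 − 10.99) / 0.162 = 224.9 mg/L.

225 mg/L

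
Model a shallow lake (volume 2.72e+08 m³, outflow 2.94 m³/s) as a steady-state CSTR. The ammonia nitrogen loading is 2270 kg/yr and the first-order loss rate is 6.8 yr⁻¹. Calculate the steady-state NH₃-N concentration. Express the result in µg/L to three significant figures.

Outflow Q = 2.94 m³/s × 3.156e+07 s/yr = 9.278e+07 m³/yr.
Steady-state CSTR mass balance: W = Q·C + k·V·C, so C = W/(Q + kV).
Q + kV = 9.278e+07 + 6.8·2.72e+08 = 1.942e+09 m³/yr.
C = 2270/1.942e+09 = 1.169e-06 kg/m³ = 0.001169 mg/L = 1.169 µg/L.

1.17 µg/L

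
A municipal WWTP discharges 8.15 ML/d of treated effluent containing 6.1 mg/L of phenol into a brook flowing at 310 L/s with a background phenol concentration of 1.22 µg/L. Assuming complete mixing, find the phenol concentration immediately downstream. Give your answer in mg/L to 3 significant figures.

8.15 ML/d = 0.09433 m³/s.
310 L/s = 0.31 m³/s.
1.22 µg/L = 0.00122 mg/L.
Conservation of mass across the mixing zone: C = (0.09433·6.1 + 0.31·0.00122) / (0.09433 + 0.31) = 0.5758/0.4043 = 1.424 mg/L.

1.42 mg/L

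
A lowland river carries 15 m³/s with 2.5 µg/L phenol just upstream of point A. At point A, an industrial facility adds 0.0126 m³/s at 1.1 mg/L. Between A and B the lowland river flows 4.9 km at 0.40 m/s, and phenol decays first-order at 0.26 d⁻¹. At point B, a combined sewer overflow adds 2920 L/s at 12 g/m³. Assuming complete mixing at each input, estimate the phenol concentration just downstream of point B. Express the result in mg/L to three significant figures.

2.5 µg/L = 0.0025 mg/L.
After input A: C = (15·0.0025 + 0.0126·1.1) / 15.01 = 0.003421 mg/L.
Over the 4.9 km reach to input B (t = 1.225e+04 s = 0.1418 d), decay gives C = 0.003421·exp(−0.26·0.1418) = 0.003297 mg/L.
2920 L/s = 2.92 m³/s.
After input B: C = (15.01·0.003297 + 2.92·12) / 17.93 = 1.957 mg/L.

1.96 mg/L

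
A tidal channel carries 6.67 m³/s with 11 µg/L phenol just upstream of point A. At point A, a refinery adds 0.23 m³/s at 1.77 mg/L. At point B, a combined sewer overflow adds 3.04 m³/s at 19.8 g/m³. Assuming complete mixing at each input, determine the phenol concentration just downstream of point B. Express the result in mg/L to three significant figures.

6.10 mg/L

11 µg/L = 0.011 mg/L.
After input A: C = (6.67·0.011 + 0.23·1.77) / 6.9 = 0.06963 mg/L.
After input B: C = (6.9·0.06963 + 3.04·19.8) / 9.94 = 6.104 mg/L.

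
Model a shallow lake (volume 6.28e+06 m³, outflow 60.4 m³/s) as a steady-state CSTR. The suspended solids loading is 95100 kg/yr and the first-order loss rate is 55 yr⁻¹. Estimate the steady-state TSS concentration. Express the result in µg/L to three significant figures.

Outflow Q = 60.4 m³/s × 3.156e+07 s/yr = 1.906e+09 m³/yr.
Steady-state CSTR mass balance: W = Q·C + k·V·C, so C = W/(Q + kV).
Q + kV = 1.906e+09 + 55·6.28e+06 = 2.251e+09 m³/yr.
C = 95100/2.251e+09 = 4.224e-05 kg/m³ = 0.04224 mg/L = 42.24 µg/L.

42.2 µg/L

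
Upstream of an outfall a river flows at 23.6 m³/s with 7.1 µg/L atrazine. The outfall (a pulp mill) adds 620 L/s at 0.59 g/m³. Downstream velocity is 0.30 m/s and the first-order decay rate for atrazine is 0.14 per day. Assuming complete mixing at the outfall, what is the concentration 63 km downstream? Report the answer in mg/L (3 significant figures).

0.0157 mg/L

620 L/s = 0.62 m³/s.
7.1 µg/L = 0.0071 mg/L.
After complete mixing, C₀ = (0.62·0.59 + 23.6·0.0071) / 24.22 = 0.02202 mg/L.
Travel time t = 6.3e+04 m / 0.30 m/s = 2.1e+05 s = 2.431 d.
C = 0.02202·exp(−0.14·2.431) = 0.02202·0.7116 = 0.01567 mg/L.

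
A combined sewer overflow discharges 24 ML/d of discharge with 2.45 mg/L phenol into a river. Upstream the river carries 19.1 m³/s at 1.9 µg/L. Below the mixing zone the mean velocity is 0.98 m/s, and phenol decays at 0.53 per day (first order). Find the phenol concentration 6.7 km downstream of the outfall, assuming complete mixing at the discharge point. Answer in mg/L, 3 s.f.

0.0355 mg/L

24 ML/d = 0.2778 m³/s.
1.9 µg/L = 0.0019 mg/L.
After complete mixing, C₀ = (0.2778·2.45 + 19.1·0.0019) / 19.38 = 0.03699 mg/L.
Travel time t = 6700 m / 0.98 m/s = 6837 s = 0.07913 d.
C = 0.03699·exp(−0.53·0.07913) = 0.03699·0.9589 = 0.03547 mg/L.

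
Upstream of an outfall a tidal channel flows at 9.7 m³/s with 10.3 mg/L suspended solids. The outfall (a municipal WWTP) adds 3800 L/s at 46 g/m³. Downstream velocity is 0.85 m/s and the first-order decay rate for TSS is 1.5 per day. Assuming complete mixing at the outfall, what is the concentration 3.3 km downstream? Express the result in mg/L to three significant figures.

3800 L/s = 3.8 m³/s.
After complete mixing, C₀ = (3.8·46 + 9.7·10.3) / 13.5 = 20.35 mg/L.
Travel time t = 3300 m / 0.85 m/s = 3882 s = 0.04493 d.
C = 20.35·exp(−1.5·0.04493) = 20.35·0.9348 = 19.02 mg/L.

19.0 mg/L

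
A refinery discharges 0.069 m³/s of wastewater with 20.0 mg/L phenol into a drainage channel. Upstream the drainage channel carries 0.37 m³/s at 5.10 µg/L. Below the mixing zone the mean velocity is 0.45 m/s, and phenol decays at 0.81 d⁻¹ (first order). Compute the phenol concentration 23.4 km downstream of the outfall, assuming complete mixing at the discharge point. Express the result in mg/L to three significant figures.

1.93 mg/L

5.10 µg/L = 0.0051 mg/L.
After complete mixing, C₀ = (0.069·20 + 0.37·0.0051) / 0.439 = 3.148 mg/L.
Travel time t = 2.34e+04 m / 0.45 m/s = 5.2e+04 s = 0.6019 d.
C = 3.148·exp(−0.81·0.6019) = 3.148·0.6142 = 1.933 mg/L.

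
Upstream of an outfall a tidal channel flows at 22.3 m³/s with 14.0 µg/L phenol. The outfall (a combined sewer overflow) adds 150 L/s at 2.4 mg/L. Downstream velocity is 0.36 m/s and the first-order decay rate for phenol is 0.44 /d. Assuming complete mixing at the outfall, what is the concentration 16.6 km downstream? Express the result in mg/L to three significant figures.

0.0237 mg/L

150 L/s = 0.15 m³/s.
14.0 µg/L = 0.014 mg/L.
After complete mixing, C₀ = (0.15·2.4 + 22.3·0.014) / 22.45 = 0.02994 mg/L.
Travel time t = 1.66e+04 m / 0.36 m/s = 4.611e+04 s = 0.5337 d.
C = 0.02994·exp(−0.44·0.5337) = 0.02994·0.7907 = 0.02368 mg/L.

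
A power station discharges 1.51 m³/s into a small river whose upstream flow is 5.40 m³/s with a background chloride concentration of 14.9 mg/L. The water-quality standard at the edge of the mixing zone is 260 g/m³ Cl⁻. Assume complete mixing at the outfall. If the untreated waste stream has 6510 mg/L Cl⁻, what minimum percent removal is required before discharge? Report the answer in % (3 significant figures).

Mass balance: 260·6.91 = 1.51·Cₑ + 5.4·14.9.
Cₑ = (1797 − 80.46) / 1.51 = 1137 mg/L.
Required removal = 1 − 1137/6510 = 82.54 %.

82.5 %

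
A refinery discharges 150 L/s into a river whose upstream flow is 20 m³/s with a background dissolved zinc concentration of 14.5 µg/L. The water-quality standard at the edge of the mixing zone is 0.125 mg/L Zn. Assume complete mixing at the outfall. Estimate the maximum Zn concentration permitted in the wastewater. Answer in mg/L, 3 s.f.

14.9 mg/L

150 L/s = 0.15 m³/s.
14.5 µg/L = 0.0145 mg/L.
Mass balance: 0.125·20.15 = 0.15·Cₑ + 20·0.0145.
Cₑ = (2.519 − 0.29) / 0.15 = 14.86 mg/L.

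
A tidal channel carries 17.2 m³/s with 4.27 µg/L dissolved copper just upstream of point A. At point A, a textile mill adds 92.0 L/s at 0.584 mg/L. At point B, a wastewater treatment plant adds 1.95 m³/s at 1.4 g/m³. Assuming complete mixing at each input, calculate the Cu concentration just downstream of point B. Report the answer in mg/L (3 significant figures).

4.27 µg/L = 0.00427 mg/L.
92.0 L/s = 0.092 m³/s.
After input A: C = (17.2·0.00427 + 0.092·0.584) / 17.29 = 0.007354 mg/L.
After input B: C = (17.29·0.007354 + 1.95·1.4) / 19.24 = 0.1485 mg/L.

0.148 mg/L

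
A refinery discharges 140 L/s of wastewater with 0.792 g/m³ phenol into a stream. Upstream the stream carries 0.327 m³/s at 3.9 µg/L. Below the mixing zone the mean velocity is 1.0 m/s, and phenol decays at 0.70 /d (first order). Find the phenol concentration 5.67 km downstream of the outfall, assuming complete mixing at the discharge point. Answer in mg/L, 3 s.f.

140 L/s = 0.14 m³/s.
3.9 µg/L = 0.0039 mg/L.
After complete mixing, C₀ = (0.14·0.792 + 0.327·0.0039) / 0.467 = 0.2402 mg/L.
Travel time t = 5670 m / 1.0 m/s = 5670 s = 0.06563 d.
C = 0.2402·exp(−0.70·0.06563) = 0.2402·0.9551 = 0.2294 mg/L.

0.229 mg/L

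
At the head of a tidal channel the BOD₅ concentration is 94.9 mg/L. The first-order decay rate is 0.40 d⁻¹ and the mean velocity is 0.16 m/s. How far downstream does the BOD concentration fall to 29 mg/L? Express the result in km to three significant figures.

41.0 km

From C = C₀·e^(−kt), t = ln(C₀/C)/k = ln(94.9/29)/0.40 = 1.186/0.40 = 2.964 d.
Distance = v·t = 0.16 m/s × 2.561e+05 s = 4.097e+04 m = 40.97 km.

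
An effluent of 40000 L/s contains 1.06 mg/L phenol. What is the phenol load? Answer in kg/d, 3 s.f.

40000 L/s = 40 m³/s.
Mass flux = Q·C = 40 m³/s × 1.06 g/m³ = 42.4 g/s.
= 42.4 g/s × 86.4 = 3663 kg/d.

3660 kg/d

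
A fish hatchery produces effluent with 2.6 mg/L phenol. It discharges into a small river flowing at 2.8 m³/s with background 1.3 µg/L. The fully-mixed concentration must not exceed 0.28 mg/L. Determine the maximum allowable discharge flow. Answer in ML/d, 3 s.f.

29.1 ML/d

1.3 µg/L = 0.0013 mg/L.
Mass balance at complete mixing: C_std·(Q_w + Q_r) = Q_w·C_e + Q_r·C_b.
Rearranging, Q_w = Q_r·(C_std − C_b)/(C_e − C_std) = 2.8·(0.28 − 0.0013) / (2.6 − 0.28) = 0.3364 m³/s.
= 29.06 ML/d.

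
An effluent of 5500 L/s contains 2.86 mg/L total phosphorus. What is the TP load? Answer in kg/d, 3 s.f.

1360 kg/d

5500 L/s = 5.5 m³/s.
Mass flux = Q·C = 5.5 m³/s × 2.86 g/m³ = 15.73 g/s.
= 15.73 g/s × 86.4 = 1359 kg/d.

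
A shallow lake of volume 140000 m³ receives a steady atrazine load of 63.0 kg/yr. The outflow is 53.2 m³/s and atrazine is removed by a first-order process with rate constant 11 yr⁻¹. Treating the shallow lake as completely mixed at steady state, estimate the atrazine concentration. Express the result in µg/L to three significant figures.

0.0375 µg/L

Outflow Q = 53.2 m³/s × 3.156e+07 s/yr = 1.679e+09 m³/yr.
Steady-state CSTR mass balance: W = Q·C + k·V·C, so C = W/(Q + kV).
Q + kV = 1.679e+09 + 11·140000 = 1.68e+09 m³/yr.
C = 63.0/1.68e+09 = 3.749e-08 kg/m³ = 3.749e-05 mg/L = 0.03749 µg/L.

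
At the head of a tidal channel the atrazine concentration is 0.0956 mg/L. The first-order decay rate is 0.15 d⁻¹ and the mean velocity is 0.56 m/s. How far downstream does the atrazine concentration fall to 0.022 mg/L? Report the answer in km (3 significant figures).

474 km

From C = C₀·e^(−kt), t = ln(C₀/C)/k = ln(0.0956/0.022)/0.15 = 1.469/0.15 = 9.794 d.
Distance = v·t = 0.56 m/s × 8.462e+05 s = 4.739e+05 m = 473.9 km.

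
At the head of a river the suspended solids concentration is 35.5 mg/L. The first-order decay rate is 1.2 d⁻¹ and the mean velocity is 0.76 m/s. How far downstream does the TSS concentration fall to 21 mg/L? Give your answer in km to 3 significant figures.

From C = C₀·e^(−kt), t = ln(C₀/C)/k = ln(35.5/21)/1.2 = 0.525/1.2 = 0.4375 d.
Distance = v·t = 0.76 m/s × 3.78e+04 s = 2.873e+04 m = 28.73 km.

28.7 km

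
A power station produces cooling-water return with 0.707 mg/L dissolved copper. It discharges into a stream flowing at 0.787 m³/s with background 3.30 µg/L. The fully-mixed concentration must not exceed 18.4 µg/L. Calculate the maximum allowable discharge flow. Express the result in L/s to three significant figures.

3.30 µg/L = 0.0033 mg/L.
18.4 µg/L = 0.0184 mg/L.
Mass balance at complete mixing: C_std·(Q_w + Q_r) = Q_w·C_e + Q_r·C_b.
Rearranging, Q_w = Q_r·(C_std − C_b)/(C_e − C_std) = 0.787·(0.0184 − 0.0033) / (0.707 − 0.0184) = 0.01726 m³/s.
= 17.26 L/s.

17.3 L/s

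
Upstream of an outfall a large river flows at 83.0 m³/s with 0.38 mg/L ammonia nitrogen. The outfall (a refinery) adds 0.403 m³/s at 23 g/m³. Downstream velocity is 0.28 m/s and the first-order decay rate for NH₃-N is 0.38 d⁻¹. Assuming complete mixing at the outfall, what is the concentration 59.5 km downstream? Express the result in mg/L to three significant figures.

After complete mixing, C₀ = (0.403·23 + 83·0.38) / 83.4 = 0.4893 mg/L.
Travel time t = 5.95e+04 m / 0.28 m/s = 2.125e+05 s = 2.459 d.
C = 0.4893·exp(−0.38·2.459) = 0.4893·0.3927 = 0.1922 mg/L.

0.192 mg/L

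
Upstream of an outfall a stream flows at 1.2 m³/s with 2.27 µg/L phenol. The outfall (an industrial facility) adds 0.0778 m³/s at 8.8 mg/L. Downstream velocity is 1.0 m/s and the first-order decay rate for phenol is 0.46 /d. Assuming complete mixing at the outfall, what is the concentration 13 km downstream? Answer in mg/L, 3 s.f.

2.27 µg/L = 0.00227 mg/L.
After complete mixing, C₀ = (0.0778·8.8 + 1.2·0.00227) / 1.278 = 0.5379 mg/L.
Travel time t = 1.3e+04 m / 1.0 m/s = 1.3e+04 s = 0.1505 d.
C = 0.5379·exp(−0.46·0.1505) = 0.5379·0.9331 = 0.502 mg/L.

0.502 mg/L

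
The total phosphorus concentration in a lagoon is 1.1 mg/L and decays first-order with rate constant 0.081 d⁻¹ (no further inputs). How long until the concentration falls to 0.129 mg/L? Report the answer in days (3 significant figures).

t = ln(C₀/C)/k = ln(1.1/0.129)/0.081 = 2.143/0.081 = 26.46 d.

26.5 d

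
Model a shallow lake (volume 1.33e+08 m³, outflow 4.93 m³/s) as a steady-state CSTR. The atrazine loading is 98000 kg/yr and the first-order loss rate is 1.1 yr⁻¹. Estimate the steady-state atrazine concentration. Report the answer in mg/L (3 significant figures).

Outflow Q = 4.93 m³/s × 3.156e+07 s/yr = 1.556e+08 m³/yr.
Steady-state CSTR mass balance: W = Q·C + k·V·C, so C = W/(Q + kV).
Q + kV = 1.556e+08 + 1.1·1.33e+08 = 3.019e+08 m³/yr.
C = 98000/3.019e+08 = 0.0003246 kg/m³ = 0.3246 mg/L.

0.325 mg/L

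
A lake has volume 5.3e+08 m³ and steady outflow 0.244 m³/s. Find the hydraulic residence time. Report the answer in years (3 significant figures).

68.8 yr

Q = 0.244 m³/s × 3.156e+07 s/yr = 7.7e+06 m³/yr.
Hydraulic residence time τ = V/Q = 5.3e+08/7.7e+06 = 68.83 yr.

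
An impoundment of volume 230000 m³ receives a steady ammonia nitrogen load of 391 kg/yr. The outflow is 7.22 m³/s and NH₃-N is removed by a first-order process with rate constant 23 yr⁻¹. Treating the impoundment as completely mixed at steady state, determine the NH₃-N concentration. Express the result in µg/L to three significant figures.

Outflow Q = 7.22 m³/s × 3.156e+07 s/yr = 2.278e+08 m³/yr.
Steady-state CSTR mass balance: W = Q·C + k·V·C, so C = W/(Q + kV).
Q + kV = 2.278e+08 + 23·230000 = 2.331e+08 m³/yr.
C = 391/2.331e+08 = 1.677e-06 kg/m³ = 0.001677 mg/L = 1.677 µg/L.

1.68 µg/L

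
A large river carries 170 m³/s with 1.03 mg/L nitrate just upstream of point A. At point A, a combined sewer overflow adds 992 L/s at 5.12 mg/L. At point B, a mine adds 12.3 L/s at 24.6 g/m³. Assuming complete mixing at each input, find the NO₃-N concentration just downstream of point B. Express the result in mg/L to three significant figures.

992 L/s = 0.992 m³/s.
After input A: C = (170·1.03 + 0.992·5.12) / 171 = 1.054 mg/L.
12.3 L/s = 0.0123 m³/s.
After input B: C = (171·1.054 + 0.0123·24.6) / 171 = 1.055 mg/L.

1.06 mg/L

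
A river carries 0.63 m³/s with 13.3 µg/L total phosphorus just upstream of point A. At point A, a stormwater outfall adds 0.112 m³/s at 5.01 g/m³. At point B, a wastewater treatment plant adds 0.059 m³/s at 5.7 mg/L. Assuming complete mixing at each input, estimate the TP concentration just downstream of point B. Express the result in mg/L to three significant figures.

1.13 mg/L

13.3 µg/L = 0.0133 mg/L.
After input A: C = (0.63·0.0133 + 0.112·5.01) / 0.742 = 0.7675 mg/L.
After input B: C = (0.742·0.7675 + 0.059·5.7) / 0.801 = 1.131 mg/L.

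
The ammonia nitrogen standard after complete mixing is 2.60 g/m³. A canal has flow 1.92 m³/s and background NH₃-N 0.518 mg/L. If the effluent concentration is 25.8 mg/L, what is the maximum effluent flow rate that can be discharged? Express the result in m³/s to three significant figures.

Mass balance at complete mixing: C_std·(Q_w + Q_r) = Q_w·C_e + Q_r·C_b.
Rearranging, Q_w = Q_r·(C_std − C_b)/(C_e − C_std) = 1.92·(2.6 − 0.518) / (25.8 − 2.6) = 0.1723 m³/s.

0.172 m³/s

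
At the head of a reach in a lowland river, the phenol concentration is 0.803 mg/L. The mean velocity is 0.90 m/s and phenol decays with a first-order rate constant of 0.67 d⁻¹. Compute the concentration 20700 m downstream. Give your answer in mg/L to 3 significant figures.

0.672 mg/L

Travel time t = 20700 m / 0.90 m/s = 2.07e+04/0.90 = 2.3e+04 s = 0.2662 d.
First-order decay: C = 0.803·exp(−0.67·0.2662) = 0.803·0.8366 = 0.6718 mg/L.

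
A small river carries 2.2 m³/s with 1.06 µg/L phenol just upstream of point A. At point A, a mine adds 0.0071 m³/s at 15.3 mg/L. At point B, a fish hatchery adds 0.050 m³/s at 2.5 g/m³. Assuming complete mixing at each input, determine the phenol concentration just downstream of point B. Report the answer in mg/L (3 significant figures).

1.06 µg/L = 0.00106 mg/L.
After input A: C = (2.2·0.00106 + 0.0071·15.3) / 2.207 = 0.05028 mg/L.
After input B: C = (2.207·0.05028 + 0.05·2.5) / 2.257 = 0.1045 mg/L.

0.105 mg/L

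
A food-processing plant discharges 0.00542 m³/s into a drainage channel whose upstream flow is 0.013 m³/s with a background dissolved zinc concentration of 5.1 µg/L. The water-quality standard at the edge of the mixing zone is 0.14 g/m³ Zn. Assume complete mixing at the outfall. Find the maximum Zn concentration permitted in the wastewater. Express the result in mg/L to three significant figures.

0.464 mg/L

5.1 µg/L = 0.0051 mg/L.
Mass balance: 0.14·0.01842 = 0.00542·Cₑ + 0.013·0.0051.
Cₑ = (0.002579 − 6.63e-05) / 0.00542 = 0.4636 mg/L.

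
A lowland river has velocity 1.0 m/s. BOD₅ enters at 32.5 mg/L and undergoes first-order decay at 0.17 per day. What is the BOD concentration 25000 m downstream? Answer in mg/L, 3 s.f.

Travel time t = 25000 m / 1.0 m/s = 2.5e+04/1.0 = 2.5e+04 s = 0.2894 d.
First-order decay: C = 32.5·exp(−0.17·0.2894) = 32.5·0.952 = 30.94 mg/L.

30.9 mg/L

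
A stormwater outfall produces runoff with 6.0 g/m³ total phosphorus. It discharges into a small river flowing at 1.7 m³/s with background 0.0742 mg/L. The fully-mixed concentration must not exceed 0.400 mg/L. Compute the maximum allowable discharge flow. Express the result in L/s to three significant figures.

98.9 L/s

Mass balance at complete mixing: C_std·(Q_w + Q_r) = Q_w·C_e + Q_r·C_b.
Rearranging, Q_w = Q_r·(C_std − C_b)/(C_e − C_std) = 1.7·(0.4 − 0.0742) / (6 − 0.4) = 0.0989 m³/s.
= 98.9 L/s.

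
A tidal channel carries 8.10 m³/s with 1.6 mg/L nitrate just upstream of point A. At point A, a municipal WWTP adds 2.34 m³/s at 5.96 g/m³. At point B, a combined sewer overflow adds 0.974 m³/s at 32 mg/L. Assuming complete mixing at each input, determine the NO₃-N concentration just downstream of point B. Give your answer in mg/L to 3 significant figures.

After input A: C = (8.1·1.6 + 2.34·5.96) / 10.44 = 2.577 mg/L.
After input B: C = (10.44·2.577 + 0.974·32) / 11.41 = 5.088 mg/L.

5.09 mg/L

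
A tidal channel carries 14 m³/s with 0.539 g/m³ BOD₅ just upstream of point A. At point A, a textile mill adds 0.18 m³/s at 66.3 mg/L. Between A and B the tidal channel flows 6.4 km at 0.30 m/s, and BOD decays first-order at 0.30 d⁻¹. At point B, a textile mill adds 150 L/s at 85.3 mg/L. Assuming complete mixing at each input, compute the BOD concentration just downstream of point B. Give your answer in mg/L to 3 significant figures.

After input A: C = (14·0.539 + 0.18·66.3) / 14.18 = 1.374 mg/L.
Over the 6.4 km reach to input B (t = 2.133e+04 s = 0.2469 d), decay gives C = 1.374·exp(−0.30·0.2469) = 1.276 mg/L.
150 L/s = 0.15 m³/s.
After input B: C = (14.18·1.276 + 0.15·85.3) / 14.33 = 2.155 mg/L.

2.16 mg/L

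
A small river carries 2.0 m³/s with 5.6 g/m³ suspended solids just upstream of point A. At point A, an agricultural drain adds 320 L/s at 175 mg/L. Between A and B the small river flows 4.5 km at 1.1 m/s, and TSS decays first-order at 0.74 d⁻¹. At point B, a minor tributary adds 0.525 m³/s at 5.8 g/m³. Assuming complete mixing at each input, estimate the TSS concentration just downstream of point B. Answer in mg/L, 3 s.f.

320 L/s = 0.32 m³/s.
After input A: C = (2·5.6 + 0.32·175) / 2.32 = 28.97 mg/L.
Over the 4.5 km reach to input B (t = 4091 s = 0.04735 d), decay gives C = 28.97·exp(−0.74·0.04735) = 27.97 mg/L.
After input B: C = (2.32·27.97 + 0.525·5.8) / 2.845 = 23.88 mg/L.

23.9 mg/L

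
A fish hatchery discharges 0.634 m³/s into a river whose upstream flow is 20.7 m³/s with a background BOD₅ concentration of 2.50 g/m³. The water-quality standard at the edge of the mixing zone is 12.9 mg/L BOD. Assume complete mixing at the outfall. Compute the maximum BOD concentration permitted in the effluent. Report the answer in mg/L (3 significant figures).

Mass balance: 12.9·21.33 = 0.634·Cₑ + 20.7·2.5.
Cₑ = (275.2 − 51.75) / 0.634 = 352.5 mg/L.

352 mg/L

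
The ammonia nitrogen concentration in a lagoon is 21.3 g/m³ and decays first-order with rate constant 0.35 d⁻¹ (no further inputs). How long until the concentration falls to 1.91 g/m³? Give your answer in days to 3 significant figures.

6.89 d

t = ln(C₀/C)/k = ln(21.3/1.91)/0.35 = 2.412/0.35 = 6.89 d.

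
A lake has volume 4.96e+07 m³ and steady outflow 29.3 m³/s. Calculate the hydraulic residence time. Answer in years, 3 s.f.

Q = 29.3 m³/s × 3.156e+07 s/yr = 9.246e+08 m³/yr.
Hydraulic residence time τ = V/Q = 4.96e+07/9.246e+08 = 0.05364 yr.

0.0536 yr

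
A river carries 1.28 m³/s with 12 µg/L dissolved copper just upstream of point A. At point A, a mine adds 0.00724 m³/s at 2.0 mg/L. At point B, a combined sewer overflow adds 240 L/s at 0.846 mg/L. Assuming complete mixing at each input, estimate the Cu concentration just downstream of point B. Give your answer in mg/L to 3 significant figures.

12 µg/L = 0.012 mg/L.
After input A: C = (1.28·0.012 + 0.00724·2) / 1.287 = 0.02318 mg/L.
240 L/s = 0.24 m³/s.
After input B: C = (1.287·0.02318 + 0.24·0.846) / 1.527 = 0.1525 mg/L.

0.152 mg/L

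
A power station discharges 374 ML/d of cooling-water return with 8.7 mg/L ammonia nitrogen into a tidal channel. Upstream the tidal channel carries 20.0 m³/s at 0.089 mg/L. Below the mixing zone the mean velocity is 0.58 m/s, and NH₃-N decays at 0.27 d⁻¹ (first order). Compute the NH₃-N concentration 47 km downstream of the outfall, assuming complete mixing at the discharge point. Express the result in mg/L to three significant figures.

374 ML/d = 4.329 m³/s.
After complete mixing, C₀ = (4.329·8.7 + 20·0.089) / 24.33 = 1.621 mg/L.
Travel time t = 4.7e+04 m / 0.58 m/s = 8.103e+04 s = 0.9379 d.
C = 1.621·exp(−0.27·0.9379) = 1.621·0.7763 = 1.258 mg/L.

1.26 mg/L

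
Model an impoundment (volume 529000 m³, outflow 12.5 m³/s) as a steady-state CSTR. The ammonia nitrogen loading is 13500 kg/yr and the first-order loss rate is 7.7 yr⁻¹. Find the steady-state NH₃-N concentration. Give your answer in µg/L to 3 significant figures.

Outflow Q = 12.5 m³/s × 3.156e+07 s/yr = 3.945e+08 m³/yr.
Steady-state CSTR mass balance: W = Q·C + k·V·C, so C = W/(Q + kV).
Q + kV = 3.945e+08 + 7.7·529000 = 3.985e+08 m³/yr.
C = 13500/3.985e+08 = 3.387e-05 kg/m³ = 0.03387 mg/L = 33.87 µg/L.

33.9 µg/L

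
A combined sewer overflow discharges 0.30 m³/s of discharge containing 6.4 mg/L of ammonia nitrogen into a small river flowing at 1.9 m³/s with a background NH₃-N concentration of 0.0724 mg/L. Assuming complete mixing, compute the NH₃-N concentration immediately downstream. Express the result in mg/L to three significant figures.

0.935 mg/L

By mass balance at complete mixing, C = (0.3·6.4 + 1.9·0.0724) / (0.3 + 1.9) = 2.058/2.2 = 0.9353 mg/L.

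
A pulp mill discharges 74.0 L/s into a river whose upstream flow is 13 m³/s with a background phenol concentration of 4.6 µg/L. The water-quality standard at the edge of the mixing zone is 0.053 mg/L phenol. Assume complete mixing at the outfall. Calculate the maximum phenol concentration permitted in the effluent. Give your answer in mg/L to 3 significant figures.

8.56 mg/L

74.0 L/s = 0.074 m³/s.
4.6 µg/L = 0.0046 mg/L.
Mass balance: 0.053·13.07 = 0.074·Cₑ + 13·0.0046.
Cₑ = (0.6929 − 0.0598) / 0.074 = 8.556 mg/L.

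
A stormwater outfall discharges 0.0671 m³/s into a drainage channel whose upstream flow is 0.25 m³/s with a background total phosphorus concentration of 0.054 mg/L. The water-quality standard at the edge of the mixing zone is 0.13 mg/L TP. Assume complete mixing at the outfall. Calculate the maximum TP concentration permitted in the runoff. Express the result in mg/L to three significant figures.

Mass balance: 0.13·0.3171 = 0.0671·Cₑ + 0.25·0.054.
Cₑ = (0.04122 − 0.0135) / 0.0671 = 0.4132 mg/L.

0.413 mg/L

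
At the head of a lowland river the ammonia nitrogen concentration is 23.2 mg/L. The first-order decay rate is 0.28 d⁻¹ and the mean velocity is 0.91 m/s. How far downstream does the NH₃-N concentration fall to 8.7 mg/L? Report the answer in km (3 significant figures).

From C = C₀·e^(−kt), t = ln(C₀/C)/k = ln(23.2/8.7)/0.28 = 0.9808/0.28 = 3.503 d.
Distance = v·t = 0.91 m/s × 3.027e+05 s = 2.754e+05 m = 275.4 km.

275 km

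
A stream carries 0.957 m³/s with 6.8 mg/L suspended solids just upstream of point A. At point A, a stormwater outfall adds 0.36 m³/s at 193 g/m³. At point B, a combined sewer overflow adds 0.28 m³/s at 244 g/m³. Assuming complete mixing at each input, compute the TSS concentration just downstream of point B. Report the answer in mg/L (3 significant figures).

90.4 mg/L

After input A: C = (0.957·6.8 + 0.36·193) / 1.317 = 57.7 mg/L.
After input B: C = (1.317·57.7 + 0.28·244) / 1.597 = 90.36 mg/L.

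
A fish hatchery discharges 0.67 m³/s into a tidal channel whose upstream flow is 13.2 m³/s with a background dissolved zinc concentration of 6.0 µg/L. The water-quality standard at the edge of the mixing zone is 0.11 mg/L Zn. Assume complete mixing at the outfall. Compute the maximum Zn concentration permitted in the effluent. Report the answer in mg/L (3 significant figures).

6.0 µg/L = 0.006 mg/L.
Mass balance: 0.11·13.87 = 0.67·Cₑ + 13.2·0.006.
Cₑ = (1.526 − 0.0792) / 0.67 = 2.159 mg/L.

2.16 mg/L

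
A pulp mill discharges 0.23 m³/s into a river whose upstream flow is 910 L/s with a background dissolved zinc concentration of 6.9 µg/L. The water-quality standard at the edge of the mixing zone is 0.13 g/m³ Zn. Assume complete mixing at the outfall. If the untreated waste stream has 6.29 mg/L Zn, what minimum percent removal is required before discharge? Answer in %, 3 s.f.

90.2 %

910 L/s = 0.91 m³/s.
6.9 µg/L = 0.0069 mg/L.
Mass balance: 0.13·1.14 = 0.23·Cₑ + 0.91·0.0069.
Cₑ = (0.1482 − 0.006279) / 0.23 = 0.617 mg/L.
Required removal = 1 − 0.617/6.29 = 90.19 %.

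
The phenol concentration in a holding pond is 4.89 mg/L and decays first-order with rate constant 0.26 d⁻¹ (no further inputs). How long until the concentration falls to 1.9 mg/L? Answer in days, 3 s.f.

3.64 d

t = ln(C₀/C)/k = ln(4.89/1.9)/0.26 = 0.9453/0.26 = 3.636 d.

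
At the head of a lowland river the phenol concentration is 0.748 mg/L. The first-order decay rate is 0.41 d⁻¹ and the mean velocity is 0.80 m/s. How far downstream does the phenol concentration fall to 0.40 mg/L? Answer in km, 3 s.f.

106 km

From C = C₀·e^(−kt), t = ln(C₀/C)/k = ln(0.748/0.40)/0.41 = 0.6259/0.41 = 1.527 d.
Distance = v·t = 0.80 m/s × 1.319e+05 s = 1.055e+05 m = 105.5 km.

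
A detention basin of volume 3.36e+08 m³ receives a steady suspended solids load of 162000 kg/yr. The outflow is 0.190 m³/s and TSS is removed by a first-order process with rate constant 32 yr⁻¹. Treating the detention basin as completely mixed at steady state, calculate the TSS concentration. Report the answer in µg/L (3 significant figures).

15.1 µg/L

Outflow Q = 0.190 m³/s × 3.156e+07 s/yr = 5.996e+06 m³/yr.
Steady-state CSTR mass balance: W = Q·C + k·V·C, so C = W/(Q + kV).
Q + kV = 5.996e+06 + 32·3.36e+08 = 1.076e+10 m³/yr.
C = 162000/1.076e+10 = 1.506e-05 kg/m³ = 0.01506 mg/L = 15.06 µg/L.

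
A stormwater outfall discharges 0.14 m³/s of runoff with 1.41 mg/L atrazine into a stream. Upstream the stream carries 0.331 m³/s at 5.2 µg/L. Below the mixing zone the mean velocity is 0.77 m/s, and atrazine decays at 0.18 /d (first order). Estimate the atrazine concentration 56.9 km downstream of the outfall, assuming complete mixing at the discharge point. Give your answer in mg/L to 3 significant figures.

0.362 mg/L

5.2 µg/L = 0.0052 mg/L.
After complete mixing, C₀ = (0.14·1.41 + 0.331·0.0052) / 0.471 = 0.4228 mg/L.
Travel time t = 5.69e+04 m / 0.77 m/s = 7.39e+04 s = 0.8553 d.
C = 0.4228·exp(−0.18·0.8553) = 0.4228·0.8573 = 0.3624 mg/L.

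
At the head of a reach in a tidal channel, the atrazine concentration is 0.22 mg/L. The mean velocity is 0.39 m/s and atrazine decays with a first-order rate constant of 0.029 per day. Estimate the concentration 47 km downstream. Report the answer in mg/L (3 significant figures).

0.211 mg/L

Travel time t = 47 km / 0.39 m/s = 4.7e+04/0.39 = 1.205e+05 s = 1.395 d.
First-order decay: C = 0.22·exp(−0.029·1.395) = 0.22·0.9604 = 0.2113 mg/L.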